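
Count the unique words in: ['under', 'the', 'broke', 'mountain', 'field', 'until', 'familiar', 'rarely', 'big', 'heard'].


Listing all tokens and tracking unique types:
  Token 1: 'under' -> NEW (unique so far: 1)
  Token 2: 'the' -> NEW (unique so far: 2)
  Token 3: 'broke' -> NEW (unique so far: 3)
  Token 4: 'mountain' -> NEW (unique so far: 4)
  Token 5: 'field' -> NEW (unique so far: 5)
  Token 6: 'until' -> NEW (unique so far: 6)
  Token 7: 'familiar' -> NEW (unique so far: 7)
  Token 8: 'rarely' -> NEW (unique so far: 8)
  Token 9: 'big' -> NEW (unique so far: 9)
  Token 10: 'heard' -> NEW (unique so far: 10)
Unique types: ('big', 'broke', 'familiar', 'field', 'heard', 'mountain', 'rarely', 'the', 'under', 'until')
Vocabulary size: 10

10


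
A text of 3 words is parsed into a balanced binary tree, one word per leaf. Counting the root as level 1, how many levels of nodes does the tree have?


In a balanced binary tree with n leaves the deepest leaf is ceil(log2(n)) edges below the root,
so counting node levels inclusive of root and leaves gives ceil(log2(n)) + 1 levels.
log2(3) = 1.5850
ceil(1.5850) = 2
levels = 2 + 1 = 3

3


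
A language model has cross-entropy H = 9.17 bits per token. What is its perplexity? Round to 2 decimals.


Perplexity formula: PP = 2^H
H = 9.17
PP = 2^9.17
Decompose: 2^9.17 = 2^9 * 2^0.17
2^9 = 512, 2^0.17 ~ 1.1250585
PP ~ 512 * 1.1250585 = 576.0299520
Rounded to 2 decimals: 576.03

576.03


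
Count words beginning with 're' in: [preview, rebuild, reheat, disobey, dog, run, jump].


Checking each word for prefix 're':
  'preview' -> no (count: 0)
  'rebuild' -> YES, starts with 're' (count: 1)
  'reheat' -> YES, starts with 're' (count: 2)
  'disobey' -> no (count: 2)
  'dog' -> no (count: 2)
  'run' -> no (count: 2)
  'jump' -> no (count: 2)
Total with prefix 're': 2

2


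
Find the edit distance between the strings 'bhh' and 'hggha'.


Building DP table for s1='bhh' (len 3) and s2='hggha' (len 5):
       h  g  g  h  a
    0  1  2  3  4  5
  b 1  1  2  3  4  5
  h 2  1  2  3  3  4
  h 3  2  2  3  3  4
Edit distance = dp[3][5] = 4

4


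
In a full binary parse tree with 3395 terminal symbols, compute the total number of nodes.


Leaf nodes (terminals): 3395
Internal nodes = n - 1 = 3395 - 1 = 3394
Total = leaves + internal = 3395 + 3394 = 6789

6789


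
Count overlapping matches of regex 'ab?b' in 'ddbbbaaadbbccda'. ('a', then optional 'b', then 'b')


Pattern: ab?b means 'a', then optional 'b', then 'b'.
Scanning 'ddbbbaaadbbccda' position-by-position:
  Pos 0: window 'ddb' -> no
  Pos 1: window 'dbb' -> no
  Pos 2: window 'bbb' -> no
  Pos 3: window 'bba' -> no
  Pos 4: window 'baa' -> no
  Pos 5: window 'aaa' -> no
  Pos 6: window 'aad' -> no
  Pos 7: window 'adb' -> no
  Pos 8: window 'dbb' -> no
  Pos 9: window 'bbc' -> no
  Pos 10: window 'bcc' -> no
  Pos 11: window 'ccd' -> no
  Pos 12: window 'cda' -> no
  Pos 13: window 'da' -> no
  Pos 14: window 'a' -> no
Total matches: 0

0


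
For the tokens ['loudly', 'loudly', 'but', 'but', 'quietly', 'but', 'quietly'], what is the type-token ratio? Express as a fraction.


Tokens: 7
Unique types: ('but', 'loudly', 'quietly') = 3
TTR = 3/7
Already in lowest terms.

3/7


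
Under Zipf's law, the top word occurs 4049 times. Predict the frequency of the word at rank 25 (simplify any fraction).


Zipf's law: freq(rank) = f1 / rank
f1 = 4049, rank = 25
freq = 4049 / 25
GCD(4049, 25) = 1
Simplified: 4049/25

4049/25


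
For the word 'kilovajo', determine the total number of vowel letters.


Scanning each character of 'kilovajo':
  Position 1: 'k' -> consonant (running count: 0)
  Position 2: 'i' -> vowel (running count: 1)
  Position 3: 'l' -> consonant (running count: 1)
  Position 4: 'o' -> vowel (running count: 2)
  Position 5: 'v' -> consonant (running count: 2)
  Position 6: 'a' -> vowel (running count: 3)
  Position 7: 'j' -> consonant (running count: 3)
  Position 8: 'o' -> vowel (running count: 4)
Total vowels: 4

4


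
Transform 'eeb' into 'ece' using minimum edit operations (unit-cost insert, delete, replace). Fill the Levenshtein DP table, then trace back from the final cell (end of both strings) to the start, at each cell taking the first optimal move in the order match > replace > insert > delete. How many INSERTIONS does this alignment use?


Edit distance = 2. Backtracking from cell (3, 3) with preference match > replace > insert > delete,
then listing the resulting alignment 'eeb' -> 'ece' left to right:
  Step 1: keep 'e'
  Step 2: replace e->c
  Step 3: replace b->e
Total insertions: 0

0


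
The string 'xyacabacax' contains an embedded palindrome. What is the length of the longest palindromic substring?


Scanning 'xyacabacax' for palindromic substrings.
Substring at positions 2-8: 'acabaca'.
Check: reverse('acabaca') = 'acabaca' -> palindrome confirmed.
Neighbouring characters ('y' / 'x') break symmetry, so it cannot extend further.
No longer palindromic substring exists; longest length = 7

7


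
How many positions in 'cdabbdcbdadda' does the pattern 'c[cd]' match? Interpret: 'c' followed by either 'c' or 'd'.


Pattern: c[cd] means 'c' followed by either 'c' or 'd'.
Scanning 'cdabbdcbdadda' position-by-position:
  Pos 0: window 'cd' -> MATCH
  Pos 1: window 'da' -> no
  Pos 2: window 'ab' -> no
  Pos 3: window 'bb' -> no
  Pos 4: window 'bd' -> no
  Pos 5: window 'dc' -> no
  Pos 6: window 'cb' -> no
  Pos 7: window 'bd' -> no
  Pos 8: window 'da' -> no
  Pos 9: window 'ad' -> no
  Pos 10: window 'dd' -> no
  Pos 11: window 'da' -> no
  Pos 12: window 'a' -> no
Total matches: 1

1


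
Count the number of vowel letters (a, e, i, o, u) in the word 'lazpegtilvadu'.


Scanning each character of 'lazpegtilvadu':
  Position 1: 'l' -> consonant (running count: 0)
  Position 2: 'a' -> vowel (running count: 1)
  Position 3: 'z' -> consonant (running count: 1)
  Position 4: 'p' -> consonant (running count: 1)
  Position 5: 'e' -> vowel (running count: 2)
  Position 6: 'g' -> consonant (running count: 2)
  Position 7: 't' -> consonant (running count: 2)
  Position 8: 'i' -> vowel (running count: 3)
  Position 9: 'l' -> consonant (running count: 3)
  Position 10: 'v' -> consonant (running count: 3)
  Position 11: 'a' -> vowel (running count: 4)
  Position 12: 'd' -> consonant (running count: 4)
  Position 13: 'u' -> vowel (running count: 5)
Total vowels: 5

5


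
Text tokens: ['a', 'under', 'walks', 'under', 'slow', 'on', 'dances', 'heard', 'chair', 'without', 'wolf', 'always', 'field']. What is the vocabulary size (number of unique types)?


Listing all tokens and tracking unique types:
  Token 1: 'a' -> NEW (unique so far: 1)
  Token 2: 'under' -> NEW (unique so far: 2)
  Token 3: 'walks' -> NEW (unique so far: 3)
  Token 4: 'under' -> duplicate (unique so far: 3)
  Token 5: 'slow' -> NEW (unique so far: 4)
  Token 6: 'on' -> NEW (unique so far: 5)
  Token 7: 'dances' -> NEW (unique so far: 6)
  Token 8: 'heard' -> NEW (unique so far: 7)
  Token 9: 'chair' -> NEW (unique so far: 8)
  Token 10: 'without' -> NEW (unique so far: 9)
  Token 11: 'wolf' -> NEW (unique so far: 10)
  Token 12: 'always' -> NEW (unique so far: 11)
  Token 13: 'field' -> NEW (unique so far: 12)
Unique types: ('a', 'always', 'chair', 'dances', 'field', 'heard', 'on', 'slow', 'under', 'walks', 'without', 'wolf')
Vocabulary size: 12

12


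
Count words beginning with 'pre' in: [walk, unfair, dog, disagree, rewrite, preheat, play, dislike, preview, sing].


Checking each word for prefix 'pre':
  'walk' -> no (count: 0)
  'unfair' -> no (count: 0)
  'dog' -> no (count: 0)
  'disagree' -> no (count: 0)
  'rewrite' -> no (count: 0)
  'preheat' -> YES, starts with 'pre' (count: 1)
  'play' -> no (count: 1)
  'dislike' -> no (count: 1)
  'preview' -> YES, starts with 'pre' (count: 2)
  'sing' -> no (count: 2)
Total with prefix 'pre': 2

2


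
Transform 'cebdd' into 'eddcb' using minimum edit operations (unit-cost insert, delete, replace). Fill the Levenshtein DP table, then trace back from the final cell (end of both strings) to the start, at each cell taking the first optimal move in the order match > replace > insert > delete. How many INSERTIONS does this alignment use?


Edit distance = 4. Backtracking from cell (5, 5) with preference match > replace > insert > delete,
then listing the resulting alignment 'cebdd' -> 'eddcb' left to right:
  Step 1: delete 'c'
  Step 2: keep 'e'
  Step 3: replace b->d
  Step 4: keep 'd'
  Step 5: insert 'c' [insertion #1]
  Step 6: replace d->b
Total insertions: 1

1


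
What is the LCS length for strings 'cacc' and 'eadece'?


DP table for LCS of 'cacc' and 'eadece':
       e  a  d  e  c  e
    0  0  0  0  0  0  0
  c 0  0  0  0  0  1  1
  a 0  0  1  1  1  1  1
  c 0  0  1  1  1  2  2
  c 0  0  1  1  1  2  2
LCS: 'ac'
LCS length = 2

2


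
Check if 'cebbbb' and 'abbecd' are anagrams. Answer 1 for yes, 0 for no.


Sort characters of 'cebbbb': 'bbbbce'
Sort characters of 'abbecd': 'abbcde'
Sorted forms differ -> they are NOT anagrams
Result: 0

0


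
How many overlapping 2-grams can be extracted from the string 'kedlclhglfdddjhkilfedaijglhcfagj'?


String 'kedlclhglfdddjhkilfedaijglhcfagj' has length L = 32.
Number of overlapping n-grams = L - n + 1
Substituting: 32 - 2 + 1 = 31

31


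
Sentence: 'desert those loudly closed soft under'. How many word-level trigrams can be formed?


Word trigrams from [6] words:
  Trigram 1: (desert those loudly)
  Trigram 2: (those loudly closed)
  Trigram 3: (loudly closed soft)
  Trigram 4: (closed soft under)
Total word trigrams: 6 - 2 = 4

4


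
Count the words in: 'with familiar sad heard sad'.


Counting words by splitting on spaces:
  Word 1: 'with'
  Word 2: 'familiar'
  Word 3: 'sad'
  Word 4: 'heard'
  Word 5: 'sad'
Total words: 5

5


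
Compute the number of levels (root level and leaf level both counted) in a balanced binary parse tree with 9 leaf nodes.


In a balanced binary tree with n leaves the deepest leaf is ceil(log2(n)) edges below the root,
so counting node levels inclusive of root and leaves gives ceil(log2(n)) + 1 levels.
log2(9) = 3.1699
ceil(3.1699) = 4
levels = 4 + 1 = 5

5


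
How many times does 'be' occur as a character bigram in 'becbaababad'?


Scanning 'becbaababad' for bigram 'be':
  Position 0: 'be' -> MATCH
  Position 1: 'ec' -> no
  Position 2: 'cb' -> no
  Position 3: 'ba' -> no
  Position 4: 'aa' -> no
  Position 5: 'ab' -> no
  Position 6: 'ba' -> no
  Position 7: 'ab' -> no
  Position 8: 'ba' -> no
  Position 9: 'ad' -> no
Total matches: 1

1


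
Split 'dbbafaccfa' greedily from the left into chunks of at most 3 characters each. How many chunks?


'dbbafaccfa' has 10 characters.
Chunking with max size 3:
  Chunk 1: 'dbb' (positions 0-2)
  Chunk 2: 'afa' (positions 3-5)
  Chunk 3: 'ccf' (positions 6-8)
  Chunk 4: 'a' (positions 9-9)
Total chunks: ceil(10 / 3) = 4

4


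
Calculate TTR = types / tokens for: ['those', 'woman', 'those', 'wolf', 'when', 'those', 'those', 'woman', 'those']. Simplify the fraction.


Tokens: 9
Unique types: ('those', 'when', 'wolf', 'woman') = 4
TTR = 4/9
Already in lowest terms.

4/9


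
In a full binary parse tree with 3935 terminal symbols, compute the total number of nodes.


Leaf nodes (terminals): 3935
Internal nodes = n - 1 = 3935 - 1 = 3934
Total = leaves + internal = 3935 + 3934 = 7869

7869


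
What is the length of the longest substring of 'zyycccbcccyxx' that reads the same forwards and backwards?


Scanning 'zyycccbcccyxx' for palindromic substrings.
Substring at positions 2-10: 'ycccbcccy'.
Check: reverse('ycccbcccy') = 'ycccbcccy' -> palindrome confirmed.
Neighbouring characters ('y' / 'x') break symmetry, so it cannot extend further.
No longer palindromic substring exists; longest length = 9

9


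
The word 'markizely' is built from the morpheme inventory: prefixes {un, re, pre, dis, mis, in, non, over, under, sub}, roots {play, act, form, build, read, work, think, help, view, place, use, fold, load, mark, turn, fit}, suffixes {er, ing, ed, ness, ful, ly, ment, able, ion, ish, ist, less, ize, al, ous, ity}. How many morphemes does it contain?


Segmenting 'markizely' against the inventory:
  'mark' -> root (morpheme 1)
  'ize' -> suffix (morpheme 2)
  'ly' -> suffix (morpheme 3)
Total morphemes: 3

3


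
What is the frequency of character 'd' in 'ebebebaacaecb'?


Scanning 'ebebebaacaecb' for 'd':
  No matches found.
Total occurrences of 'd': 0

0


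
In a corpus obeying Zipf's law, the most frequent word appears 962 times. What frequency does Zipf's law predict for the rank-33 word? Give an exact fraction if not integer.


Zipf's law: freq(rank) = f1 / rank
f1 = 962, rank = 33
freq = 962 / 33
GCD(962, 33) = 1
Simplified: 962/33

962/33


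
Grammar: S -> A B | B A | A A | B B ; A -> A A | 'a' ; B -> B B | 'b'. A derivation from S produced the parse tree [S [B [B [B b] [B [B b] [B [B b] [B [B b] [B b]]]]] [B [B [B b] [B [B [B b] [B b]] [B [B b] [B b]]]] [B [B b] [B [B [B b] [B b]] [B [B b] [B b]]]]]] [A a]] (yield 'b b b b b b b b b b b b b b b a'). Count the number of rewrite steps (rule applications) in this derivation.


Every bracketed nonterminal node [X ...] in the tree is produced by exactly one rule application.
Reading the tree off as a leftmost derivation:
  Step 1: S  =>  B A   (applied S -> B A)
  Step 2: B A  =>  B B A   (applied B -> B B)
  Step 3: B B A  =>  B B B A   (applied B -> B B)
  Step 4: B B B A  =>  b B B A   (applied B -> b)
  Step 5: b B B A  =>  b B B B A   (applied B -> B B)
  Step 6: b B B B A  =>  b b B B A   (applied B -> b)
  Step 7: b b B B A  =>  b b B B B A   (applied B -> B B)
  Step 8: b b B B B A  =>  b b b B B A   (applied B -> b)
  Step 9: b b b B B A  =>  b b b B B B A   (applied B -> B B)
  Step 10: b b b B B B A  =>  b b b b B B A   (applied B -> b)
  Step 11: b b b b B B A  =>  b b b b b B A   (applied B -> b)
  Step 12: b b b b b B A  =>  b b b b b B B A   (applied B -> B B)
  Step 13: b b b b b B B A  =>  b b b b b B B B A   (applied B -> B B)
  Step 14: b b b b b B B B A  =>  b b b b b b B B A   (applied B -> b)
  Step 15: b b b b b b B B A  =>  b b b b b b B B B A   (applied B -> B B)
  Step 16: b b b b b b B B B A  =>  b b b b b b B B B B A   (applied B -> B B)
  Step 17: b b b b b b B B B B A  =>  b b b b b b b B B B A   (applied B -> b)
  Step 18: b b b b b b b B B B A  =>  b b b b b b b b B B A   (applied B -> b)
  Step 19: b b b b b b b b B B A  =>  b b b b b b b b B B B A   (applied B -> B B)
  Step 20: b b b b b b b b B B B A  =>  b b b b b b b b b B B A   (applied B -> b)
  Step 21: b b b b b b b b b B B A  =>  b b b b b b b b b b B A   (applied B -> b)
  Step 22: b b b b b b b b b b B A  =>  b b b b b b b b b b B B A   (applied B -> B B)
  Step 23: b b b b b b b b b b B B A  =>  b b b b b b b b b b b B A   (applied B -> b)
  Step 24: b b b b b b b b b b b B A  =>  b b b b b b b b b b b B B A   (applied B -> B B)
  Step 25: b b b b b b b b b b b B B A  =>  b b b b b b b b b b b B B B A   (applied B -> B B)
  Step 26: b b b b b b b b b b b B B B A  =>  b b b b b b b b b b b b B B A   (applied B -> b)
  Step 27: b b b b b b b b b b b b B B A  =>  b b b b b b b b b b b b b B A   (applied B -> b)
  Step 28: b b b b b b b b b b b b b B A  =>  b b b b b b b b b b b b b B B A   (applied B -> B B)
  Step 29: b b b b b b b b b b b b b B B A  =>  b b b b b b b b b b b b b b B A   (applied B -> b)
  Step 30: b b b b b b b b b b b b b b B A  =>  b b b b b b b b b b b b b b b A   (applied B -> b)
  Step 31: b b b b b b b b b b b b b b b A  =>  b b b b b b b b b b b b b b b a   (applied A -> a)
Final yield: b b b b b b b b b b b b b b b a
Total rewrite steps: 31

31


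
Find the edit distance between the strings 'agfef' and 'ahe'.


Building DP table for s1='agfef' (len 5) and s2='ahe' (len 3):
       a  h  e
    0  1  2  3
  a 1  0  1  2
  g 2  1  1  2
  f 3  2  2  2
  e 4  3  3  2
  f 5  4  4  3
Edit distance = dp[5][3] = 3

3


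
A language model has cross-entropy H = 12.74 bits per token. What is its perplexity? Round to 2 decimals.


Perplexity formula: PP = 2^H
H = 12.74
PP = 2^12.74
Decompose: 2^12.74 = 2^12 * 2^0.74
2^12 = 4096, 2^0.74 ~ 1.6701758
PP ~ 4096 * 1.6701758 = 6841.0400768
Rounded to 2 decimals: 6841.04

6841.04


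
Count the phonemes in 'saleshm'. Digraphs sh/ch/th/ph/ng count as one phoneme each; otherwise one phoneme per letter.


Parsing 'saleshm' greedily, digraphs first:
  's' -> consonant phoneme (phonemes so far: 1)
  'a' -> vowel phoneme (phonemes so far: 2)
  'l' -> consonant phoneme (phonemes so far: 3)
  'e' -> vowel phoneme (phonemes so far: 4)
  'sh' -> digraph (1 consonant phoneme) (phonemes so far: 5)
  'm' -> consonant phoneme (phonemes so far: 6)
Total phonemes: 6

6


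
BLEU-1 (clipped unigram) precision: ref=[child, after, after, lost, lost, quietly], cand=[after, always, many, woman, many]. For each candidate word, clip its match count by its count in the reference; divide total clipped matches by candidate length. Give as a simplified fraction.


Reference word counts: {'after': 2, 'child': 1, 'lost': 2, 'quietly': 1}
Checking each candidate word (with clipping):
  'after' -> in reference (ref count 2, used 1/2) -> match (matches: 1)
  'always' -> not in reference -> no match (matches: 1)
  'many' -> not in reference -> no match (matches: 1)
  'woman' -> not in reference -> no match (matches: 1)
  'many' -> not in reference -> no match (matches: 1)
Clipped matches: 1, Candidate length: 5
Precision = 1/5

1/5


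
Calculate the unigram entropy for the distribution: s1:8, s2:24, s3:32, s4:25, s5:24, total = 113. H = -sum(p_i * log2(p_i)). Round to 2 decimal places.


Computing entropy H = -sum(p_i * log2(p_i)):
  s1: p = 8/113 = 0.0708, -p*log2(p) = 0.2705
  s2: p = 24/113 = 0.2124, -p*log2(p) = 0.4747
  s3: p = 32/113 = 0.2832, -p*log2(p) = 0.5154
  s4: p = 25/113 = 0.2212, -p*log2(p) = 0.4815
  s5: p = 24/113 = 0.2124, -p*log2(p) = 0.4747
H = sum of terms = 2.2168
Rounded to 2 decimals: 2.22

2.22


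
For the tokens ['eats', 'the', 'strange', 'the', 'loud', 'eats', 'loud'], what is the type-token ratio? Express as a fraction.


Tokens: 7
Unique types: ('eats', 'loud', 'strange', 'the') = 4
TTR = 4/7
Already in lowest terms.

4/7


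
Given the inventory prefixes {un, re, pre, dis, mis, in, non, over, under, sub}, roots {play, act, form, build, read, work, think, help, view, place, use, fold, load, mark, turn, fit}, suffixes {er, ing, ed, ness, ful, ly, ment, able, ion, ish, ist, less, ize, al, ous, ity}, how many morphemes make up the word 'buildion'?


Segmenting 'buildion' against the inventory:
  'build' -> root (morpheme 1)
  'ion' -> suffix (morpheme 2)
Total morphemes: 2

2


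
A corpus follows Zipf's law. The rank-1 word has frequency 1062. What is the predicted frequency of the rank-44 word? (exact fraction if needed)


Zipf's law: freq(rank) = f1 / rank
f1 = 1062, rank = 44
freq = 1062 / 44
GCD(1062, 44) = 2
Simplified: 531/22

531/22


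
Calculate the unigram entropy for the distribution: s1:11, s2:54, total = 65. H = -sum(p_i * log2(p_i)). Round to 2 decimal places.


Computing entropy H = -sum(p_i * log2(p_i)):
  s1: p = 11/65 = 0.1692, -p*log2(p) = 0.4337
  s2: p = 54/65 = 0.8308, -p*log2(p) = 0.2222
H = sum of terms = 0.6559
Rounded to 2 decimals: 0.66

0.66


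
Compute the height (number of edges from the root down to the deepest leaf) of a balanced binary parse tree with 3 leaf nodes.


In a balanced binary tree with n leaves the deepest leaf is ceil(log2(n)) edges below the root.
log2(3) = 1.5850
ceil(1.5850) = 2
height (edges) = 2

2


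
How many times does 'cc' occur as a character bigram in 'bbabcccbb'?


Scanning 'bbabcccbb' for bigram 'cc':
  Position 0: 'bb' -> no
  Position 1: 'ba' -> no
  Position 2: 'ab' -> no
  Position 3: 'bc' -> no
  Position 4: 'cc' -> MATCH
  Position 5: 'cc' -> MATCH
  Position 6: 'cb' -> no
  Position 7: 'bb' -> no
Total matches: 2

2


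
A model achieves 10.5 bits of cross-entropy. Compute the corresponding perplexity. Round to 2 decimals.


Perplexity formula: PP = 2^H
H = 10.5
PP = 2^10.5
Decompose: 2^10.5 = 2^10 * 2^0.5 = 2^10 * sqrt(2)
2^10 = 1024, sqrt(2) ~ 1.4142136
PP ~ 1024 * 1.4142136 = 1448.1547264
Rounded to 2 decimals: 1448.15

1448.15


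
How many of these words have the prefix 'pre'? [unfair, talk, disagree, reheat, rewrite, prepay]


Checking each word for prefix 'pre':
  'unfair' -> no (count: 0)
  'talk' -> no (count: 0)
  'disagree' -> no (count: 0)
  'reheat' -> no (count: 0)
  'rewrite' -> no (count: 0)
  'prepay' -> YES, starts with 'pre' (count: 1)
Total with prefix 'pre': 1

1


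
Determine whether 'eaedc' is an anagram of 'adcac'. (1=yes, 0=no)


Sort characters of 'eaedc': 'acdee'
Sort characters of 'adcac': 'aaccd'
Sorted forms differ -> they are NOT anagrams
Result: 0

0


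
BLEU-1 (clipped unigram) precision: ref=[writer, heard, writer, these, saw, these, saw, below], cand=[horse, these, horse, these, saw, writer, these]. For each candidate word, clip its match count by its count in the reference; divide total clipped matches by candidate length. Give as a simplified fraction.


Reference word counts: {'below': 1, 'heard': 1, 'saw': 2, 'these': 2, 'writer': 2}
Checking each candidate word (with clipping):
  'horse' -> not in reference -> no match (matches: 0)
  'these' -> in reference (ref count 2, used 1/2) -> match (matches: 1)
  'horse' -> not in reference -> no match (matches: 1)
  'these' -> in reference (ref count 2, used 2/2) -> match (matches: 2)
  'saw' -> in reference (ref count 2, used 1/2) -> match (matches: 3)
  'writer' -> in reference (ref count 2, used 1/2) -> match (matches: 4)
  'these' -> ref count 2 already used up (2/2) -> clipped, no match (matches: 4)
Clipped matches: 4, Candidate length: 7
Precision = 4/7

4/7


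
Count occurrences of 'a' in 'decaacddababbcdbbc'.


Scanning 'decaacddababbcdbbc' for 'a':
  Position 3: 'a' -> MATCH (count: 1)
  Position 4: 'a' -> MATCH (count: 2)
  Position 8: 'a' -> MATCH (count: 3)
  Position 10: 'a' -> MATCH (count: 4)
Total occurrences of 'a': 4

4


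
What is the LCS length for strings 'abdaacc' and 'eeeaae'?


DP table for LCS of 'abdaacc' and 'eeeaae':
       e  e  e  a  a  e
    0  0  0  0  0  0  0
  a 0  0  0  0  1  1  1
  b 0  0  0  0  1  1  1
  d 0  0  0  0  1  1  1
  a 0  0  0  0  1  2  2
  a 0  0  0  0  1  2  2
  c 0  0  0  0  1  2  2
  c 0  0  0  0  1  2  2
LCS: 'aa'
LCS length = 2

2


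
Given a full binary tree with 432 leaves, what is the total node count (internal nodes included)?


Leaf nodes (terminals): 432
Internal nodes = n - 1 = 432 - 1 = 431
Total = leaves + internal = 432 + 431 = 863

863


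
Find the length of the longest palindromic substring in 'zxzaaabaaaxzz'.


Scanning 'zxzaaabaaaxzz' for palindromic substrings.
Substring at positions 3-9: 'aaabaaa'.
Check: reverse('aaabaaa') = 'aaabaaa' -> palindrome confirmed.
Neighbouring characters ('z' / 'x') break symmetry, so it cannot extend further.
No longer palindromic substring exists; longest length = 7

7


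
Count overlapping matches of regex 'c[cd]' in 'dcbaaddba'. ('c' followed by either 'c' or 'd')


Pattern: c[cd] means 'c' followed by either 'c' or 'd'.
Scanning 'dcbaaddba' position-by-position:
  Pos 0: window 'dc' -> no
  Pos 1: window 'cb' -> no
  Pos 2: window 'ba' -> no
  Pos 3: window 'aa' -> no
  Pos 4: window 'ad' -> no
  Pos 5: window 'dd' -> no
  Pos 6: window 'db' -> no
  Pos 7: window 'ba' -> no
  Pos 8: window 'a' -> no
Total matches: 0

0


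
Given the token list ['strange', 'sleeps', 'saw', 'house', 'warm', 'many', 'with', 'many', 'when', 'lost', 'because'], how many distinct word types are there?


Listing all tokens and tracking unique types:
  Token 1: 'strange' -> NEW (unique so far: 1)
  Token 2: 'sleeps' -> NEW (unique so far: 2)
  Token 3: 'saw' -> NEW (unique so far: 3)
  Token 4: 'house' -> NEW (unique so far: 4)
  Token 5: 'warm' -> NEW (unique so far: 5)
  Token 6: 'many' -> NEW (unique so far: 6)
  Token 7: 'with' -> NEW (unique so far: 7)
  Token 8: 'many' -> duplicate (unique so far: 7)
  Token 9: 'when' -> NEW (unique so far: 8)
  Token 10: 'lost' -> NEW (unique so far: 9)
  Token 11: 'because' -> NEW (unique so far: 10)
Unique types: ('because', 'house', 'lost', 'many', 'saw', 'sleeps', 'strange', 'warm', 'when', 'with')
Vocabulary size: 10

10


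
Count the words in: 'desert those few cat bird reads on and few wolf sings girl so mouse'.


Counting words by splitting on spaces:
  Word 1: 'desert'
  Word 2: 'those'
  Word 3: 'few'
  Word 4: 'cat'
  Word 5: 'bird'
  Word 6: 'reads'
  Word 7: 'on'
  Word 8: 'and'
  Word 9: 'few'
  Word 10: 'wolf'
  Word 11: 'sings'
  Word 12: 'girl'
  Word 13: 'so'
  Word 14: 'mouse'
Total words: 14

14


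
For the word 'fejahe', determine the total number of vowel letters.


Scanning each character of 'fejahe':
  Position 1: 'f' -> consonant (running count: 0)
  Position 2: 'e' -> vowel (running count: 1)
  Position 3: 'j' -> consonant (running count: 1)
  Position 4: 'a' -> vowel (running count: 2)
  Position 5: 'h' -> consonant (running count: 2)
  Position 6: 'e' -> vowel (running count: 3)
Total vowels: 3

3


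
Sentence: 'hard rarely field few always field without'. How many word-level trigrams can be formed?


Word trigrams from [7] words:
  Trigram 1: (hard rarely field)
  Trigram 2: (rarely field few)
  Trigram 3: (field few always)
  Trigram 4: (few always field)
  Trigram 5: (always field without)
Total word trigrams: 7 - 2 = 5

5


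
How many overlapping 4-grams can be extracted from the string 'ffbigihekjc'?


String 'ffbigihekjc' has length L = 11.
Number of overlapping n-grams = L - n + 1
Substituting: 11 - 4 + 1 = 8

8


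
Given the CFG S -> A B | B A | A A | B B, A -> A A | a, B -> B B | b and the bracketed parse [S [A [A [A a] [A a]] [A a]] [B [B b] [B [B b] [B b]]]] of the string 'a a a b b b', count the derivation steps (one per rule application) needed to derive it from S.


Every bracketed nonterminal node [X ...] in the tree is produced by exactly one rule application.
Reading the tree off as a leftmost derivation:
  Step 1: S  =>  A B   (applied S -> A B)
  Step 2: A B  =>  A A B   (applied A -> A A)
  Step 3: A A B  =>  A A A B   (applied A -> A A)
  Step 4: A A A B  =>  a A A B   (applied A -> a)
  Step 5: a A A B  =>  a a A B   (applied A -> a)
  Step 6: a a A B  =>  a a a B   (applied A -> a)
  Step 7: a a a B  =>  a a a B B   (applied B -> B B)
  Step 8: a a a B B  =>  a a a b B   (applied B -> b)
  Step 9: a a a b B  =>  a a a b B B   (applied B -> B B)
  Step 10: a a a b B B  =>  a a a b b B   (applied B -> b)
  Step 11: a a a b b B  =>  a a a b b b   (applied B -> b)
Final yield: a a a b b b
Total rewrite steps: 11

11


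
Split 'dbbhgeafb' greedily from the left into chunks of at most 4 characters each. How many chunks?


'dbbhgeafb' has 9 characters.
Chunking with max size 4:
  Chunk 1: 'dbbh' (positions 0-3)
  Chunk 2: 'geaf' (positions 4-7)
  Chunk 3: 'b' (positions 8-8)
Total chunks: ceil(9 / 4) = 3

3


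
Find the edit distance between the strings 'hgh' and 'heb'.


Building DP table for s1='hgh' (len 3) and s2='heb' (len 3):
       h  e  b
    0  1  2  3
  h 1  0  1  2
  g 2  1  1  2
  h 3  2  2  2
Edit distance = dp[3][3] = 2

2


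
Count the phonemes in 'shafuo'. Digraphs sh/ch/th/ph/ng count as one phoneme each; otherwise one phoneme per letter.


Parsing 'shafuo' greedily, digraphs first:
  'sh' -> digraph (1 consonant phoneme) (phonemes so far: 1)
  'a' -> vowel phoneme (phonemes so far: 2)
  'f' -> consonant phoneme (phonemes so far: 3)
  'u' -> vowel phoneme (phonemes so far: 4)
  'o' -> vowel phoneme (phonemes so far: 5)
Total phonemes: 5

5


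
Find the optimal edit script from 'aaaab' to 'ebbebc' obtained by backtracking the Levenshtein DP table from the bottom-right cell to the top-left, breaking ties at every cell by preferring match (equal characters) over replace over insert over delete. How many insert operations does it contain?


Edit distance = 5. Backtracking from cell (5, 6) with preference match > replace > insert > delete,
then listing the resulting alignment 'aaaab' -> 'ebbebc' left to right:
  Step 1: replace a->e
  Step 2: replace a->b
  Step 3: replace a->b
  Step 4: replace a->e
  Step 5: keep 'b'
  Step 6: insert 'c' [insertion #1]
Total insertions: 1

1


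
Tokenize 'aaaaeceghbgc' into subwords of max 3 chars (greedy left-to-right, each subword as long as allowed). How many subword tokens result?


'aaaaeceghbgc' has 12 characters.
Chunking with max size 3:
  Chunk 1: 'aaa' (positions 0-2)
  Chunk 2: 'aec' (positions 3-5)
  Chunk 3: 'egh' (positions 6-8)
  Chunk 4: 'bgc' (positions 9-11)
Total chunks: ceil(12 / 3) = 4

4


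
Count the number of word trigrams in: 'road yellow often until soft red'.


Word trigrams from [6] words:
  Trigram 1: (road yellow often)
  Trigram 2: (yellow often until)
  Trigram 3: (often until soft)
  Trigram 4: (until soft red)
Total word trigrams: 6 - 2 = 4

4


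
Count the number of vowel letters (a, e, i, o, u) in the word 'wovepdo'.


Scanning each character of 'wovepdo':
  Position 1: 'w' -> consonant (running count: 0)
  Position 2: 'o' -> vowel (running count: 1)
  Position 3: 'v' -> consonant (running count: 1)
  Position 4: 'e' -> vowel (running count: 2)
  Position 5: 'p' -> consonant (running count: 2)
  Position 6: 'd' -> consonant (running count: 2)
  Position 7: 'o' -> vowel (running count: 3)
Total vowels: 3

3


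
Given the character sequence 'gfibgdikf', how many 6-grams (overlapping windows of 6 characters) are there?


String 'gfibgdikf' has length L = 9.
Number of overlapping n-grams = L - n + 1
Substituting: 9 - 6 + 1 = 4

4


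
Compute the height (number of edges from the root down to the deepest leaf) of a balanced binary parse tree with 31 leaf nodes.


In a balanced binary tree with n leaves the deepest leaf is ceil(log2(n)) edges below the root.
log2(31) = 4.9542
ceil(4.9542) = 5
height (edges) = 5

5


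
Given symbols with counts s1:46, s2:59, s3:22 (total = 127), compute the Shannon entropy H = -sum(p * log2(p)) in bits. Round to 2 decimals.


Computing entropy H = -sum(p_i * log2(p_i)):
  s1: p = 46/127 = 0.3622, -p*log2(p) = 0.5307
  s2: p = 59/127 = 0.4646, -p*log2(p) = 0.5138
  s3: p = 22/127 = 0.1732, -p*log2(p) = 0.4381
H = sum of terms = 1.4826
Rounded to 2 decimals: 1.48

1.48


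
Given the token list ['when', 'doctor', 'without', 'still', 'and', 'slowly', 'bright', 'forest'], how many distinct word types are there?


Listing all tokens and tracking unique types:
  Token 1: 'when' -> NEW (unique so far: 1)
  Token 2: 'doctor' -> NEW (unique so far: 2)
  Token 3: 'without' -> NEW (unique so far: 3)
  Token 4: 'still' -> NEW (unique so far: 4)
  Token 5: 'and' -> NEW (unique so far: 5)
  Token 6: 'slowly' -> NEW (unique so far: 6)
  Token 7: 'bright' -> NEW (unique so far: 7)
  Token 8: 'forest' -> NEW (unique so far: 8)
Unique types: ('and', 'bright', 'doctor', 'forest', 'slowly', 'still', 'when', 'without')
Vocabulary size: 8

8


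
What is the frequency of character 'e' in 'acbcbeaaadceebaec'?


Scanning 'acbcbeaaadceebaec' for 'e':
  Position 5: 'e' -> MATCH (count: 1)
  Position 11: 'e' -> MATCH (count: 2)
  Position 12: 'e' -> MATCH (count: 3)
  Position 15: 'e' -> MATCH (count: 4)
Total occurrences of 'e': 4

4


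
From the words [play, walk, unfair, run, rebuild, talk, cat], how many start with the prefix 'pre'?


Checking each word for prefix 'pre':
  'play' -> no (count: 0)
  'walk' -> no (count: 0)
  'unfair' -> no (count: 0)
  'run' -> no (count: 0)
  'rebuild' -> no (count: 0)
  'talk' -> no (count: 0)
  'cat' -> no (count: 0)
Total with prefix 'pre': 0

0


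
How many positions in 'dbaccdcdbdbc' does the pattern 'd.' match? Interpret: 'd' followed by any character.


Pattern: d. means 'd' followed by any character.
Scanning 'dbaccdcdbdbc' position-by-position:
  Pos 0: window 'db' -> MATCH
  Pos 1: window 'ba' -> no
  Pos 2: window 'ac' -> no
  Pos 3: window 'cc' -> no
  Pos 4: window 'cd' -> no
  Pos 5: window 'dc' -> MATCH
  Pos 6: window 'cd' -> no
  Pos 7: window 'db' -> MATCH
  Pos 8: window 'bd' -> no
  Pos 9: window 'db' -> MATCH
  Pos 10: window 'bc' -> no
  Pos 11: window 'c' -> no
Total matches: 4

4


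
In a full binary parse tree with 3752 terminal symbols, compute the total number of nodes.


Leaf nodes (terminals): 3752
Internal nodes = n - 1 = 3752 - 1 = 3751
Total = leaves + internal = 3752 + 3751 = 7503

7503


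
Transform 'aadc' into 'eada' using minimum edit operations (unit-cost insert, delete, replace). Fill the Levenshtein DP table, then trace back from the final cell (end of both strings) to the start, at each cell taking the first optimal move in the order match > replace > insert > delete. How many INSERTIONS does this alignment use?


Edit distance = 2. Backtracking from cell (4, 4) with preference match > replace > insert > delete,
then listing the resulting alignment 'aadc' -> 'eada' left to right:
  Step 1: replace a->e
  Step 2: keep 'a'
  Step 3: keep 'd'
  Step 4: replace c->a
Total insertions: 0

0


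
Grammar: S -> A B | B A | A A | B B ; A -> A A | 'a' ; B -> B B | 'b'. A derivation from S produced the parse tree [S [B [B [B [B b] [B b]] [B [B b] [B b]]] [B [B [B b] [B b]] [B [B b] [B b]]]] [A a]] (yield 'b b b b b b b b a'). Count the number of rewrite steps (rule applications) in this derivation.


Every bracketed nonterminal node [X ...] in the tree is produced by exactly one rule application.
Reading the tree off as a leftmost derivation:
  Step 1: S  =>  B A   (applied S -> B A)
  Step 2: B A  =>  B B A   (applied B -> B B)
  Step 3: B B A  =>  B B B A   (applied B -> B B)
  Step 4: B B B A  =>  B B B B A   (applied B -> B B)
  Step 5: B B B B A  =>  b B B B A   (applied B -> b)
  Step 6: b B B B A  =>  b b B B A   (applied B -> b)
  Step 7: b b B B A  =>  b b B B B A   (applied B -> B B)
  Step 8: b b B B B A  =>  b b b B B A   (applied B -> b)
  Step 9: b b b B B A  =>  b b b b B A   (applied B -> b)
  Step 10: b b b b B A  =>  b b b b B B A   (applied B -> B B)
  Step 11: b b b b B B A  =>  b b b b B B B A   (applied B -> B B)
  Step 12: b b b b B B B A  =>  b b b b b B B A   (applied B -> b)
  Step 13: b b b b b B B A  =>  b b b b b b B A   (applied B -> b)
  Step 14: b b b b b b B A  =>  b b b b b b B B A   (applied B -> B B)
  Step 15: b b b b b b B B A  =>  b b b b b b b B A   (applied B -> b)
  Step 16: b b b b b b b B A  =>  b b b b b b b b A   (applied B -> b)
  Step 17: b b b b b b b b A  =>  b b b b b b b b a   (applied A -> a)
Final yield: b b b b b b b b a
Total rewrite steps: 17

17


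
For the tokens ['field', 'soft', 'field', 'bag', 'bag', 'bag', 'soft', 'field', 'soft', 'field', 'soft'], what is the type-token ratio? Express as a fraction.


Tokens: 11
Unique types: ('bag', 'field', 'soft') = 3
TTR = 3/11
Already in lowest terms.

3/11


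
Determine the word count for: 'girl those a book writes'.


Counting words by splitting on spaces:
  Word 1: 'girl'
  Word 2: 'those'
  Word 3: 'a'
  Word 4: 'book'
  Word 5: 'writes'
Total words: 5

5


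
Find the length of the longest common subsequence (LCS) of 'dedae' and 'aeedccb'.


DP table for LCS of 'dedae' and 'aeedccb':
       a  e  e  d  c  c  b
    0  0  0  0  0  0  0  0
  d 0  0  0  0  1  1  1  1
  e 0  0  1  1  1  1  1  1
  d 0  0  1  1  2  2  2  2
  a 0  1  1  1  2  2  2  2
  e 0  1  2  2  2  2  2  2
LCS: 'ed'
LCS length = 2

2


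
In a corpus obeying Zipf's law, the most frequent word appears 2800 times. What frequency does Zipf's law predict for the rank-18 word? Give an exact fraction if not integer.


Zipf's law: freq(rank) = f1 / rank
f1 = 2800, rank = 18
freq = 2800 / 18
GCD(2800, 18) = 2
Simplified: 1400/9

1400/9


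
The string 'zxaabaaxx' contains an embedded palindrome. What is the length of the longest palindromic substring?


Scanning 'zxaabaaxx' for palindromic substrings.
Substring at positions 1-7: 'xaabaax'.
Check: reverse('xaabaax') = 'xaabaax' -> palindrome confirmed.
Neighbouring characters ('z' / 'x') break symmetry, so it cannot extend further.
No longer palindromic substring exists; longest length = 7

7


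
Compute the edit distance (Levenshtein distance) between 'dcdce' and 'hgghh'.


Building DP table for s1='dcdce' (len 5) and s2='hgghh' (len 5):
       h  g  g  h  h
    0  1  2  3  4  5
  d 1  1  2  3  4  5
  c 2  2  2  3  4  5
  d 3  3  3  3  4  5
  c 4  4  4  4  4  5
  e 5  5  5  5  5  5
Edit distance = dp[5][5] = 5

5


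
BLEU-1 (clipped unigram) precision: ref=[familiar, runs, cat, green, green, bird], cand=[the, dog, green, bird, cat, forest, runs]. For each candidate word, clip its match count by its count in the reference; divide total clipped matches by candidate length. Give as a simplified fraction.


Reference word counts: {'bird': 1, 'cat': 1, 'familiar': 1, 'green': 2, 'runs': 1}
Checking each candidate word (with clipping):
  'the' -> not in reference -> no match (matches: 0)
  'dog' -> not in reference -> no match (matches: 0)
  'green' -> in reference (ref count 2, used 1/2) -> match (matches: 1)
  'bird' -> in reference (ref count 1, used 1/1) -> match (matches: 2)
  'cat' -> in reference (ref count 1, used 1/1) -> match (matches: 3)
  'forest' -> not in reference -> no match (matches: 3)
  'runs' -> in reference (ref count 1, used 1/1) -> match (matches: 4)
Clipped matches: 4, Candidate length: 7
Precision = 4/7

4/7


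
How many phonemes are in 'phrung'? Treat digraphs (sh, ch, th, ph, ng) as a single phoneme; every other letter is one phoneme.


Parsing 'phrung' greedily, digraphs first:
  'ph' -> digraph (1 consonant phoneme) (phonemes so far: 1)
  'r' -> consonant phoneme (phonemes so far: 2)
  'u' -> vowel phoneme (phonemes so far: 3)
  'ng' -> digraph (1 consonant phoneme) (phonemes so far: 4)
Total phonemes: 4

4


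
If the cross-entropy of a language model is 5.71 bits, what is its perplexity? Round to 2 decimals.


Perplexity formula: PP = 2^H
H = 5.71
PP = 2^5.71
Decompose: 2^5.71 = 2^5 * 2^0.71
2^5 = 32, 2^0.71 ~ 1.6358041
PP ~ 32 * 1.6358041 = 52.3457312
Rounded to 2 decimals: 52.35

52.35


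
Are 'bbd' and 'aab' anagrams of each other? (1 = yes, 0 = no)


Sort characters of 'bbd': 'bbd'
Sort characters of 'aab': 'aab'
Sorted forms differ -> they are NOT anagrams
Result: 0

0


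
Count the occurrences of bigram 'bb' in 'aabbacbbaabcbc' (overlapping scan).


Scanning 'aabbacbbaabcbc' for bigram 'bb':
  Position 0: 'aa' -> no
  Position 1: 'ab' -> no
  Position 2: 'bb' -> MATCH
  Position 3: 'ba' -> no
  Position 4: 'ac' -> no
  Position 5: 'cb' -> no
  Position 6: 'bb' -> MATCH
  Position 7: 'ba' -> no
  Position 8: 'aa' -> no
  Position 9: 'ab' -> no
  Position 10: 'bc' -> no
  Position 11: 'cb' -> no
  Position 12: 'bc' -> no
Total matches: 2

2


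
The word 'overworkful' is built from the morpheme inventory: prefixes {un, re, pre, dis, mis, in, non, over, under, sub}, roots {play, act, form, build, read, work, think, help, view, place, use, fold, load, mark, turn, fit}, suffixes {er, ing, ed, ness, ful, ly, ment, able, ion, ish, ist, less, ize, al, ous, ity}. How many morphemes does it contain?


Segmenting 'overworkful' against the inventory:
  'over' -> prefix (morpheme 1)
  'work' -> root (morpheme 2)
  'ful' -> suffix (morpheme 3)
Total morphemes: 3

3


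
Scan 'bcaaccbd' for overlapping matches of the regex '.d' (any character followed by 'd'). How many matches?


Pattern: .d means any character followed by 'd'.
Scanning 'bcaaccbd' position-by-position:
  Pos 0: window 'bc' -> no
  Pos 1: window 'ca' -> no
  Pos 2: window 'aa' -> no
  Pos 3: window 'ac' -> no
  Pos 4: window 'cc' -> no
  Pos 5: window 'cb' -> no
  Pos 6: window 'bd' -> MATCH
  Pos 7: window 'd' -> no
Total matches: 1

1


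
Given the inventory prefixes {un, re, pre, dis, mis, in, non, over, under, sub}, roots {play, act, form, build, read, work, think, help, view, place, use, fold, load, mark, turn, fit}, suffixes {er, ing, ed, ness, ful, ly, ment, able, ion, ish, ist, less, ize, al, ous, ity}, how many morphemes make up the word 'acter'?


Segmenting 'acter' against the inventory:
  'act' -> root (morpheme 1)
  'er' -> suffix (morpheme 2)
Total morphemes: 2

2
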